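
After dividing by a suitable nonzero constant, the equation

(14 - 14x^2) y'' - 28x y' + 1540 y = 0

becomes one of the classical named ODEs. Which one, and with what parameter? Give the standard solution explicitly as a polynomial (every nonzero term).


All three coefficients share the factor 14; dividing through by 14 gives  (1 - x^2) y'' - 2x y' + 110 y = 0.
This matches the Legendre equation (1 - x^2) y'' - 2x y' + n(n+1) y = 0 (note the -2x y' term) with n(n+1) = 110, so n = 10; the polynomial solution is P_10(x).
With y = sum_k a_k x^k, matching x^k gives (k+2)(k+1) a_{k+2} = [k(k+1) - n(n+1)] a_k = (k - 10)(k + 11) a_k. The right side vanishes at k = 10, so the series with the parity of 10 terminates at degree 10.
Standard normalization (P_n(1) = 1): leading coefficient (2n)!/(2^n (n!)^2) = 2432902008176640000/(1024*13168189440000) = 46189/256, so a_10 = 46189/256. Work downward with a_k = (k+1)(k+2) a_{k+2} / ((k - 10)(k + 11)):
  a_8 = (9)(10)(46189/256) / ((8 - 10)(8 + 11)) = (2078505/128)/(-38) = -109395/256
  a_6 = (7)(8)(-109395/256) / ((6 - 10)(6 + 11)) = (-765765/32)/(-68) = 45045/128
  a_4 = (5)(6)(45045/128) / ((4 - 10)(4 + 11)) = (675675/64)/(-90) = -15015/128
  a_2 = (3)(4)(-15015/128) / ((2 - 10)(2 + 11)) = (-45045/32)/(-104) = 3465/256
  a_0 = (1)(2)(3465/256) / ((0 - 10)(0 + 11)) = (3465/128)/(-110) = -63/256
Hence P_10(x) = 46189 x^10/256 - 109395 x^8/256 + 45045 x^6/128 - 15015 x^4/128 + 3465 x^2/256 - 63/256.

P_10(x); series = 46189 x^10/256 - 109395 x^8/256 + 45045 x^6/128 - 15015 x^4/128 + 3465 x^2/256 - 63/256


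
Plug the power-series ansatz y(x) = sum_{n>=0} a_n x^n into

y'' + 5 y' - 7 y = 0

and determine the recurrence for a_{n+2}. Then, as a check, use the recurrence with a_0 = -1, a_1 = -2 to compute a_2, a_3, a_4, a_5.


Substitute y = sum_n a_n x^n.
y''(x) has coefficient (n+2)(n+1) a_{n+2} at x^n;
5 y'(x) has coefficient 5 (n+1) a_{n+1} at x^n;
-7 y(x) has coefficient -7 a_n at x^n.
Matching x^n: (n+2)(n+1) a_{n+2} + 5 (n+1) a_{n+1} - 7 a_n = 0.
Thus a_{n+2} = [-5 (n+1) a_{n+1} + 7 a_n] / ((n+1)(n+2)).

Check with a_0 = -1, a_1 = -2 (apply the recurrence for n = 0, 1, 2, 3): a_0 = -1, a_1 = -2, a_2 = 3/2, a_3 = -29/6, a_4 = 83/12, a_5 = -1033/120.

a_(n+2) = [-5 (n+1) a_(n+1) + 7 a_n] / ((n+1)(n+2)); check: a_0 = -1, a_1 = -2, a_2 = 3/2, a_3 = -29/6, a_4 = 83/12, a_5 = -1033/120


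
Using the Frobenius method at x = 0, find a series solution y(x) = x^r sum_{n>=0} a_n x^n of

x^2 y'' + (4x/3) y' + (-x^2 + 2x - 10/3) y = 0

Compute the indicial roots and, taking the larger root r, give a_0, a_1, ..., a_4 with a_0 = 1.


Write in Frobenius form y'' + (p(x)/x) y' + (q(x)/x^2) y = 0:
  p(x) = 4/3,  q(x) = -x^2 + 2x - 10/3.
Indicial equation: r(r-1) + (4/3) r + (-10/3) = 0 -> roots r_1 = 5/3, r_2 = -2.
Take r = r_1 = 5/3. Let y(x) = x^r sum_{n>=0} a_n x^n with a_0 = 1.
Substitute y = x^r sum a_n x^n and match x^{r+n}. The recurrence is
  D(n) a_n + 2 a_{n-1} - 1 a_{n-2} = 0,  where D(n) = (r+n)(r+n-1) + (4/3)(r+n) + (-10/3).
  a_n = [-2 a_{n-1} + 1 a_{n-2}] / D(n).
Since the indicial polynomial factors as (r - r_1)(r - r_2), D(n) = (r_1 + n - r_1)(r_1 + n - r_2) = n(n + 11/3).
Evaluating step by step (a_0 = 1):
  n = 1: D(1) = 1(1 + 11/3) = 14/3; numerator = -2(1) = -2; a_1 = (-2)/(14/3) = -3/7
  n = 2: D(2) = 2(2 + 11/3) = 34/3; numerator = -2(-3/7) + 1(1) = 13/7; a_2 = (13/7)/(34/3) = 39/238
  n = 3: D(3) = 3(3 + 11/3) = 20; numerator = -2(39/238) + 1(-3/7) = -90/119; a_3 = (-90/119)/(20) = -9/238
  n = 4: D(4) = 4(4 + 11/3) = 92/3; numerator = -2(-9/238) + 1(39/238) = 57/238; a_4 = (57/238)/(92/3) = 171/21896

r = 5/3; a_0 = 1; a_1 = -3/7; a_2 = 39/238; a_3 = -9/238; a_4 = 171/21896


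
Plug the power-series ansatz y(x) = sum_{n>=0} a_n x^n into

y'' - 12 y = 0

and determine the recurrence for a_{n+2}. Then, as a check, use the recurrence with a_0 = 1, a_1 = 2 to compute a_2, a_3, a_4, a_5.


Substitute y = sum_n a_n x^n into y'' + (const) y = 0.
y''(x) = sum_{n>=0} (n+2)(n+1) a_{n+2} x^n.
The ODE becomes sum_n [(n+2)(n+1) a_{n+2} - 12 a_n] x^n = 0.
Setting each coefficient to zero gives the recurrence:
  (n+2)(n+1) a_{n+2} - 12 a_n = 0,
  a_{n+2} = 12 / ((n+1)(n+2)) a_n.

Check with a_0 = 1, a_1 = 2 (apply the recurrence for n = 0, 1, 2, 3): a_0 = 1, a_1 = 2, a_2 = 6, a_3 = 4, a_4 = 6, a_5 = 12/5.

a_{n+2} = 12/((n+1)(n+2)) * a_n; check: a_0 = 1, a_1 = 2, a_2 = 6, a_3 = 4, a_4 = 6, a_5 = 12/5


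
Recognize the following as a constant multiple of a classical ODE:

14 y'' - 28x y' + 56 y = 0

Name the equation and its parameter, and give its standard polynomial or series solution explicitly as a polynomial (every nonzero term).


All three coefficients share the factor 14; dividing through by 14 gives  y'' - 2x y' + 4 y = 0.
This matches the Hermite equation y'' - 2x y' + 2n y = 0 with 2n = 4, so n = 2; the polynomial solution is H_2(x).
With y = sum_k a_k x^k, matching x^k gives (k+2)(k+1) a_{k+2} = 2(k - n) a_k = 2(k - 2) a_k. The right side vanishes at k = 2, so the series with the parity of 2 terminates at degree 2.
Standard normalization: leading coefficient of H_n is 2^n, so a_2 = 2^2 = 4. Work downward with a_k = (k+1)(k+2) a_{k+2} / (2(k - n)):
  a_0 = (1)(2)(4) / (2(0 - 2)) = 8/(-4) = -2
Hence H_2(x) = 4 x^2 - 2.

H_2(x); series = 4 x^2 - 2


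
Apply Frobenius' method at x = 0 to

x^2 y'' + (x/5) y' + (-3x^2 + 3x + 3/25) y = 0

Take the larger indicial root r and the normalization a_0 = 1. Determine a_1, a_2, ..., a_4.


Write in Frobenius form y'' + (p(x)/x) y' + (q(x)/x^2) y = 0:
  p(x) = 1/5,  q(x) = -3x^2 + 3x + 3/25.
Indicial equation: r(r-1) + (1/5) r + (3/25) = 0 -> roots r_1 = 3/5, r_2 = 1/5.
Take r = r_1 = 3/5. Let y(x) = x^r sum_{n>=0} a_n x^n with a_0 = 1.
Substitute y = x^r sum a_n x^n and match x^{r+n}. The recurrence is
  D(n) a_n + 3 a_{n-1} - 3 a_{n-2} = 0,  where D(n) = (r+n)(r+n-1) + (1/5)(r+n) + (3/25).
  a_n = [-3 a_{n-1} + 3 a_{n-2}] / D(n).
Since the indicial polynomial factors as (r - r_1)(r - r_2), D(n) = (r_1 + n - r_1)(r_1 + n - r_2) = n(n + 2/5).
Evaluating step by step (a_0 = 1):
  n = 1: D(1) = 1(1 + 2/5) = 7/5; numerator = -3(1) = -3; a_1 = (-3)/(7/5) = -15/7
  n = 2: D(2) = 2(2 + 2/5) = 24/5; numerator = -3(-15/7) + 3(1) = 66/7; a_2 = (66/7)/(24/5) = 55/28
  n = 3: D(3) = 3(3 + 2/5) = 51/5; numerator = -3(55/28) + 3(-15/7) = -345/28; a_3 = (-345/28)/(51/5) = -575/476
  n = 4: D(4) = 4(4 + 2/5) = 88/5; numerator = -3(-575/476) + 3(55/28) = 2265/238; a_4 = (2265/238)/(88/5) = 11325/20944

r = 3/5; a_0 = 1; a_1 = -15/7; a_2 = 55/28; a_3 = -575/476; a_4 = 11325/20944


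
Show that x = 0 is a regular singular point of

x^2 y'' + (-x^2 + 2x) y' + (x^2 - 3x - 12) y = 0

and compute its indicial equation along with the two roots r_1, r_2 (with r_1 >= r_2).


Divide by x^2 to reach normal form y'' + P_1(x) y' + P_2(x) y = 0 with P_1(x) = -1 + 2/x and P_2(x) = 1 - 3/x - 12/x^2.
x = 0 is a singular point because the y'-coefficient -1 + 2/x has a pole at x = 0 and the y-coefficient 1 - 3/x - 12/x^2 has a pole at x = 0.
It is a regular singular point because x P_1(x) = p(x) = 2 - x and x^2 P_2(x) = q(x) = x^2 - 3x - 12 are polynomials, hence analytic at x = 0.
p(0) = 2,  q(0) = -12.
Indicial equation: r(r-1) + p(0) r + q(0) = 0, i.e. r^2 + (p(0) - 1) r + q(0) = 0, i.e. r^2 + 1 r - 12 = 0.
Discriminant: (1)^2 - 4(-12) = 49, so r = (-1 ± 7)/2.
Solving: r_1 = 3, r_2 = -4.

indicial: r^2 + 1 r - 12 = 0; roots r_1 = 3, r_2 = -4


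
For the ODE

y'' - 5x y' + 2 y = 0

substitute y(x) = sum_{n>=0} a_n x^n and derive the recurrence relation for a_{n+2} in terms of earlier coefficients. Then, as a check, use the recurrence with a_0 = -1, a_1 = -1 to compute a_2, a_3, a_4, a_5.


Substitute y = sum_n a_n x^n.
y''(x) has coefficient (n+2)(n+1) a_{n+2} at x^n;
-5 x y'(x) has coefficient -5 n a_n at x^n (shift);
2 y(x) has coefficient 2 a_n at x^n.
Matching x^n: (n+2)(n+1) a_{n+2} + (-5n + 2) a_n = 0.
Thus a_{n+2} = (5n - 2) / ((n+1)(n+2)) * a_n.

Check with a_0 = -1, a_1 = -1 (apply the recurrence for n = 0, 1, 2, 3): a_0 = -1, a_1 = -1, a_2 = 1, a_3 = -1/2, a_4 = 2/3, a_5 = -13/40.

a_(n+2) = (5n - 2) / ((n+1)(n+2)) * a_n; check: a_0 = -1, a_1 = -1, a_2 = 1, a_3 = -1/2, a_4 = 2/3, a_5 = -13/40


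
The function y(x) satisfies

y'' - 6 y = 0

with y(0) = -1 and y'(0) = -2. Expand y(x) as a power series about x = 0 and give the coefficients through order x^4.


Ansatz: y(x) = sum_{n>=0} a_n x^n, so y'(x) = sum_{n>=1} n a_n x^(n-1) and y''(x) = sum_{n>=2} n(n-1) a_n x^(n-2).
Substitute into P(x) y'' + Q(x) y' + R(x) y = 0 with P(x) = 1, Q(x) = 0, R(x) = -6, and match powers of x.
Initial conditions: a_0 = -1, a_1 = -2.
Setting the coefficient of each power of x to zero and solving order by order (substituting the coefficients already found):
  x^0: 2 a_2 - 6 a_0 = 0  ->  2 a_2 = 6 a_0 = -6  ->  a_2 = -3
  x^1: 6 a_3 - 6 a_1 = 0  ->  6 a_3 = 6 a_1 = -12  ->  a_3 = -2
  x^2: 12 a_4 - 6 a_2 = 0  ->  12 a_4 = 6 a_2 = -18  ->  a_4 = -3/2
Truncated series: y(x) = -1 - 2 x - 3 x^2 - 2 x^3 - (3/2) x^4 + O(x^5).

a_0 = -1; a_1 = -2; a_2 = -3; a_3 = -2; a_4 = -3/2


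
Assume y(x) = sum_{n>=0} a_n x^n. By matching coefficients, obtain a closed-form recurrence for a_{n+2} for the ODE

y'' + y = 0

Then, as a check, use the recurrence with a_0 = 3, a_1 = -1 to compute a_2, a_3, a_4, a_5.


Substitute y = sum_n a_n x^n into y'' + (const) y = 0.
y''(x) = sum_{n>=0} (n+2)(n+1) a_{n+2} x^n.
The ODE becomes sum_n [(n+2)(n+1) a_{n+2} + 1 a_n] x^n = 0.
Setting each coefficient to zero gives the recurrence:
  (n+2)(n+1) a_{n+2} + 1 a_n = 0,
  a_{n+2} = -1 / ((n+1)(n+2)) a_n.

Check with a_0 = 3, a_1 = -1 (apply the recurrence for n = 0, 1, 2, 3): a_0 = 3, a_1 = -1, a_2 = -3/2, a_3 = 1/6, a_4 = 1/8, a_5 = -1/120.

a_{n+2} = -1/((n+1)(n+2)) * a_n; check: a_0 = 3, a_1 = -1, a_2 = -3/2, a_3 = 1/6, a_4 = 1/8, a_5 = -1/120


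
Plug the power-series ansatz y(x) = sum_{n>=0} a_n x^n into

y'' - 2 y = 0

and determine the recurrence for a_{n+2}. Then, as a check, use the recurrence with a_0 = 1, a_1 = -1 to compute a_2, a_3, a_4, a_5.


Substitute y = sum_n a_n x^n into y'' + (const) y = 0.
y''(x) = sum_{n>=0} (n+2)(n+1) a_{n+2} x^n.
The ODE becomes sum_n [(n+2)(n+1) a_{n+2} - 2 a_n] x^n = 0.
Setting each coefficient to zero gives the recurrence:
  (n+2)(n+1) a_{n+2} - 2 a_n = 0,
  a_{n+2} = 2 / ((n+1)(n+2)) a_n.

Check with a_0 = 1, a_1 = -1 (apply the recurrence for n = 0, 1, 2, 3): a_0 = 1, a_1 = -1, a_2 = 1, a_3 = -1/3, a_4 = 1/6, a_5 = -1/30.

a_{n+2} = 2/((n+1)(n+2)) * a_n; check: a_0 = 1, a_1 = -1, a_2 = 1, a_3 = -1/3, a_4 = 1/6, a_5 = -1/30


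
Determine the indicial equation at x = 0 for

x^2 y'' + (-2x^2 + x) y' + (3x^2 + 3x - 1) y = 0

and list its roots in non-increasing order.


Divide by x^2 to reach normal form y'' + P_1(x) y' + P_2(x) y = 0 with P_1(x) = -2 + 1/x and P_2(x) = 3 + 3/x - 1/x^2.
x = 0 is a singular point because the y'-coefficient -2 + 1/x has a pole at x = 0 and the y-coefficient 3 + 3/x - 1/x^2 has a pole at x = 0.
It is a regular singular point because x P_1(x) = p(x) = 1 - 2x and x^2 P_2(x) = q(x) = 3x^2 + 3x - 1 are polynomials, hence analytic at x = 0.
p(0) = 1,  q(0) = -1.
Indicial equation: r(r-1) + p(0) r + q(0) = 0, i.e. r^2 + (p(0) - 1) r + q(0) = 0, i.e. r^2 - 1 = 0.
Discriminant: (0)^2 - 4(-1) = 4, so r = (0 ± 2)/2.
Solving: r_1 = 1, r_2 = -1.

indicial: r^2 - 1 = 0; roots r_1 = 1, r_2 = -1


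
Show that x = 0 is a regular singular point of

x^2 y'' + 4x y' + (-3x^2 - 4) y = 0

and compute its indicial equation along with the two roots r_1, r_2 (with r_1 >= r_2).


Divide by x^2 to reach normal form y'' + P_1(x) y' + P_2(x) y = 0 with P_1(x) = 4/x and P_2(x) = -3 - 4/x^2.
x = 0 is a singular point because the y'-coefficient 4/x has a pole at x = 0 and the y-coefficient -3 - 4/x^2 has a pole at x = 0.
It is a regular singular point because x P_1(x) = p(x) = 4 and x^2 P_2(x) = q(x) = -3x^2 - 4 are polynomials, hence analytic at x = 0.
p(0) = 4,  q(0) = -4.
Indicial equation: r(r-1) + p(0) r + q(0) = 0, i.e. r^2 + (p(0) - 1) r + q(0) = 0, i.e. r^2 + 3 r - 4 = 0.
Discriminant: (3)^2 - 4(-4) = 25, so r = (-3 ± 5)/2.
Solving: r_1 = 1, r_2 = -4.

indicial: r^2 + 3 r - 4 = 0; roots r_1 = 1, r_2 = -4


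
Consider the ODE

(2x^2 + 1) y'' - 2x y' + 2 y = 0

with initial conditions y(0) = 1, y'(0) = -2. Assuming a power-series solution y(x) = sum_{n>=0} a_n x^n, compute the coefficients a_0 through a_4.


Ansatz: y(x) = sum_{n>=0} a_n x^n, so y'(x) = sum_{n>=1} n a_n x^(n-1) and y''(x) = sum_{n>=2} n(n-1) a_n x^(n-2).
Substitute into P(x) y'' + Q(x) y' + R(x) y = 0 with P(x) = 2x^2 + 1, Q(x) = -2x, R(x) = 2, and match powers of x.
Initial conditions: a_0 = 1, a_1 = -2.
Setting the coefficient of each power of x to zero and solving order by order (substituting the coefficients already found):
  x^0: 2 a_2 + 2 a_0 = 0  ->  2 a_2 = -2 a_0 = -2  ->  a_2 = -1
  x^1: 6 a_3 = 0  ->  a_3 = 0
  x^2: 12 a_4 + 2 a_2 = 0  ->  12 a_4 = -2 a_2 = 2  ->  a_4 = 1/6
Truncated series: y(x) = 1 - 2 x - x^2 + (1/6) x^4 + O(x^5).

a_0 = 1; a_1 = -2; a_2 = -1; a_3 = 0; a_4 = 1/6


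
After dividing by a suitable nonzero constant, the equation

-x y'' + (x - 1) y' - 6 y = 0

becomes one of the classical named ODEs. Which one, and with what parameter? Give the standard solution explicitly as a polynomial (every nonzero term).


All three coefficients share the factor -1; dividing through by -1 gives  x y'' + (1 - x) y' + 6 y = 0.
This matches the Laguerre equation x y'' + (1 - x) y' + n y = 0 with n = 6; the polynomial solution is L_6(x).
With y = sum_k a_k x^k, matching x^k gives (k+1)k a_{k+1} + (k+1) a_{k+1} - k a_k + n a_k = 0, i.e. (k+1)^2 a_{k+1} = (k - n) a_k = (k - 6) a_k. The right side vanishes at k = 6, so the series terminates at degree 6.
Standard normalization L_n(0) = 1 gives a_0 = 1. Work upward with a_{k+1} = (k - 6) a_k / (k+1)^2:
  a_1 = (0 - 6)(1) / 1^2 = -6/1 = -6
  a_2 = (1 - 6)(-6) / 2^2 = 30/4 = 15/2
  a_3 = (2 - 6)(15/2) / 3^2 = -30/9 = -10/3
  a_4 = (3 - 6)(-10/3) / 4^2 = 10/16 = 5/8
  a_5 = (4 - 6)(5/8) / 5^2 = (-5/4)/25 = -1/20
  a_6 = (5 - 6)(-1/20) / 6^2 = (1/20)/36 = 1/720
Hence L_6(x) = x^6/720 - x^5/20 + 5 x^4/8 - 10 x^3/3 + 15 x^2/2 - 6 x + 1.

L_6(x); series = x^6/720 - x^5/20 + 5 x^4/8 - 10 x^3/3 + 15 x^2/2 - 6 x + 1


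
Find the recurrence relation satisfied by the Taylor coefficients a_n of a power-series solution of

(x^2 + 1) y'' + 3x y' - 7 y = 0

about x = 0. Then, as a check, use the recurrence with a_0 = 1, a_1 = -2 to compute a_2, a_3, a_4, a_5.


Substitute y = sum_n a_n x^n.
(1 + 1 x^2) y'' contributes (n+2)(n+1) a_{n+2} + n(n-1) a_n at x^n.
3 x y'(x) contributes 3 n a_n at x^n.
-7 y(x) contributes -7 a_n at x^n.
Matching x^n: (n+2)(n+1) a_{n+2} + (n(n-1) + 3 n - 7) a_n = 0.
Thus a_{n+2} = (-n(n-1) - 3 n + 7) / ((n+1)(n+2)) * a_n.

Check with a_0 = 1, a_1 = -2 (apply the recurrence for n = 0, 1, 2, 3): a_0 = 1, a_1 = -2, a_2 = 7/2, a_3 = -4/3, a_4 = -7/24, a_5 = 8/15.

a_(n+2) = (-n(n-1) - 3 n + 7) / ((n+1)(n+2)) * a_n; check: a_0 = 1, a_1 = -2, a_2 = 7/2, a_3 = -4/3, a_4 = -7/24, a_5 = 8/15


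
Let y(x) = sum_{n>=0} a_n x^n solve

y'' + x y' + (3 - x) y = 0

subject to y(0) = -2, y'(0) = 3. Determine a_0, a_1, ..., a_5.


Ansatz: y(x) = sum_{n>=0} a_n x^n, so y'(x) = sum_{n>=1} n a_n x^(n-1) and y''(x) = sum_{n>=2} n(n-1) a_n x^(n-2).
Substitute into P(x) y'' + Q(x) y' + R(x) y = 0 with P(x) = 1, Q(x) = x, R(x) = 3 - x, and match powers of x.
Initial conditions: a_0 = -2, a_1 = 3.
Setting the coefficient of each power of x to zero and solving order by order (substituting the coefficients already found):
  x^0: 2 a_2 + 3 a_0 = 0  ->  2 a_2 = -3 a_0 = 6  ->  a_2 = 3
  x^1: 6 a_3 + 4 a_1 - a_0 = 0  ->  6 a_3 = -4 a_1 + a_0 = -14  ->  a_3 = -7/3
  x^2: 12 a_4 + 5 a_2 - a_1 = 0  ->  12 a_4 = -5 a_2 + a_1 = -12  ->  a_4 = -1
  x^3: 20 a_5 + 6 a_3 - a_2 = 0  ->  20 a_5 = -6 a_3 + a_2 = 17  ->  a_5 = 17/20
Truncated series: y(x) = -2 + 3 x + 3 x^2 - (7/3) x^3 - x^4 + (17/20) x^5 + O(x^6).

a_0 = -2; a_1 = 3; a_2 = 3; a_3 = -7/3; a_4 = -1; a_5 = 17/20


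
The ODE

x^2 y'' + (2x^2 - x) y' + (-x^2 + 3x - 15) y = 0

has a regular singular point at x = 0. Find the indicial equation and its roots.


Divide by x^2 to reach normal form y'' + P_1(x) y' + P_2(x) y = 0 with P_1(x) = 2 - 1/x and P_2(x) = -1 + 3/x - 15/x^2.
x = 0 is a singular point because the y'-coefficient 2 - 1/x has a pole at x = 0 and the y-coefficient -1 + 3/x - 15/x^2 has a pole at x = 0.
It is a regular singular point because x P_1(x) = p(x) = 2x - 1 and x^2 P_2(x) = q(x) = -x^2 + 3x - 15 are polynomials, hence analytic at x = 0.
p(0) = -1,  q(0) = -15.
Indicial equation: r(r-1) + p(0) r + q(0) = 0, i.e. r^2 + (p(0) - 1) r + q(0) = 0, i.e. r^2 - 2 r - 15 = 0.
Discriminant: (-2)^2 - 4(-15) = 64, so r = (2 ± 8)/2.
Solving: r_1 = 5, r_2 = -3.

indicial: r^2 - 2 r - 15 = 0; roots r_1 = 5, r_2 = -3


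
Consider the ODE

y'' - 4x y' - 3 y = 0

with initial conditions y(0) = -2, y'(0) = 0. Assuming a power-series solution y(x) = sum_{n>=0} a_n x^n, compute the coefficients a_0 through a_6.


Ansatz: y(x) = sum_{n>=0} a_n x^n, so y'(x) = sum_{n>=1} n a_n x^(n-1) and y''(x) = sum_{n>=2} n(n-1) a_n x^(n-2).
Substitute into P(x) y'' + Q(x) y' + R(x) y = 0 with P(x) = 1, Q(x) = -4x, R(x) = -3, and match powers of x.
Initial conditions: a_0 = -2, a_1 = 0.
Setting the coefficient of each power of x to zero and solving order by order (substituting the coefficients already found):
  x^0: 2 a_2 - 3 a_0 = 0  ->  2 a_2 = 3 a_0 = -6  ->  a_2 = -3
  x^1: 6 a_3 - 7 a_1 = 0  ->  6 a_3 = 7 a_1 = 0  ->  a_3 = 0
  x^2: 12 a_4 - 11 a_2 = 0  ->  12 a_4 = 11 a_2 = -33  ->  a_4 = -11/4
  x^3: 20 a_5 - 15 a_3 = 0  ->  20 a_5 = 15 a_3 = 0  ->  a_5 = 0
  x^4: 30 a_6 - 19 a_4 = 0  ->  30 a_6 = 19 a_4 = -209/4  ->  a_6 = -209/120
Truncated series: y(x) = -2 - 3 x^2 - (11/4) x^4 - (209/120) x^6 + O(x^7).

a_0 = -2; a_1 = 0; a_2 = -3; a_3 = 0; a_4 = -11/4; a_5 = 0; a_6 = -209/120


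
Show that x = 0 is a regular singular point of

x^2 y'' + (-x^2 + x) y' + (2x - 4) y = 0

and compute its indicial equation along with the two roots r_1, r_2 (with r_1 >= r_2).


Divide by x^2 to reach normal form y'' + P_1(x) y' + P_2(x) y = 0 with P_1(x) = -1 + 1/x and P_2(x) = 2/x - 4/x^2.
x = 0 is a singular point because the y'-coefficient -1 + 1/x has a pole at x = 0 and the y-coefficient 2/x - 4/x^2 has a pole at x = 0.
It is a regular singular point because x P_1(x) = p(x) = 1 - x and x^2 P_2(x) = q(x) = 2x - 4 are polynomials, hence analytic at x = 0.
p(0) = 1,  q(0) = -4.
Indicial equation: r(r-1) + p(0) r + q(0) = 0, i.e. r^2 + (p(0) - 1) r + q(0) = 0, i.e. r^2 - 4 = 0.
Discriminant: (0)^2 - 4(-4) = 16, so r = (0 ± 4)/2.
Solving: r_1 = 2, r_2 = -2.

indicial: r^2 - 4 = 0; roots r_1 = 2, r_2 = -2


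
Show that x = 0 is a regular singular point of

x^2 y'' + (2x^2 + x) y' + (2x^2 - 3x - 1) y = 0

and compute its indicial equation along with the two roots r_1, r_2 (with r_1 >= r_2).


Divide by x^2 to reach normal form y'' + P_1(x) y' + P_2(x) y = 0 with P_1(x) = 2 + 1/x and P_2(x) = 2 - 3/x - 1/x^2.
x = 0 is a singular point because the y'-coefficient 2 + 1/x has a pole at x = 0 and the y-coefficient 2 - 3/x - 1/x^2 has a pole at x = 0.
It is a regular singular point because x P_1(x) = p(x) = 2x + 1 and x^2 P_2(x) = q(x) = 2x^2 - 3x - 1 are polynomials, hence analytic at x = 0.
p(0) = 1,  q(0) = -1.
Indicial equation: r(r-1) + p(0) r + q(0) = 0, i.e. r^2 + (p(0) - 1) r + q(0) = 0, i.e. r^2 - 1 = 0.
Discriminant: (0)^2 - 4(-1) = 4, so r = (0 ± 2)/2.
Solving: r_1 = 1, r_2 = -1.

indicial: r^2 - 1 = 0; roots r_1 = 1, r_2 = -1


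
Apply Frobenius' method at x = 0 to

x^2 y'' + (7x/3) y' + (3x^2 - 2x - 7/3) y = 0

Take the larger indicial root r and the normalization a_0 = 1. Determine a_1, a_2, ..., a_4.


Write in Frobenius form y'' + (p(x)/x) y' + (q(x)/x^2) y = 0:
  p(x) = 7/3,  q(x) = 3x^2 - 2x - 7/3.
Indicial equation: r(r-1) + (7/3) r + (-7/3) = 0 -> roots r_1 = 1, r_2 = -7/3.
Take r = r_1 = 1. Let y(x) = x^r sum_{n>=0} a_n x^n with a_0 = 1.
Substitute y = x^r sum a_n x^n and match x^{r+n}. The recurrence is
  D(n) a_n - 2 a_{n-1} + 3 a_{n-2} = 0,  where D(n) = (r+n)(r+n-1) + (7/3)(r+n) + (-7/3).
  a_n = [2 a_{n-1} - 3 a_{n-2}] / D(n).
Since the indicial polynomial factors as (r - r_1)(r - r_2), D(n) = (r_1 + n - r_1)(r_1 + n - r_2) = n(n + 10/3).
Evaluating step by step (a_0 = 1):
  n = 1: D(1) = 1(1 + 10/3) = 13/3; numerator = 2(1) = 2; a_1 = (2)/(13/3) = 6/13
  n = 2: D(2) = 2(2 + 10/3) = 32/3; numerator = 2(6/13) - 3(1) = -27/13; a_2 = (-27/13)/(32/3) = -81/416
  n = 3: D(3) = 3(3 + 10/3) = 19; numerator = 2(-81/416) - 3(6/13) = -369/208; a_3 = (-369/208)/(19) = -369/3952
  n = 4: D(4) = 4(4 + 10/3) = 88/3; numerator = 2(-369/3952) - 3(-81/416) = 3141/7904; a_4 = (3141/7904)/(88/3) = 9423/695552

r = 1; a_0 = 1; a_1 = 6/13; a_2 = -81/416; a_3 = -369/3952; a_4 = 9423/695552


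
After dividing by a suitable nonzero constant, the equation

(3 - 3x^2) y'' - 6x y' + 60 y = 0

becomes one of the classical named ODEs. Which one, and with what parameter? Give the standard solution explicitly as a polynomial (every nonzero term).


All three coefficients share the factor 3; dividing through by 3 gives  (1 - x^2) y'' - 2x y' + 20 y = 0.
This matches the Legendre equation (1 - x^2) y'' - 2x y' + n(n+1) y = 0 (note the -2x y' term) with n(n+1) = 20, so n = 4; the polynomial solution is P_4(x).
With y = sum_k a_k x^k, matching x^k gives (k+2)(k+1) a_{k+2} = [k(k+1) - n(n+1)] a_k = (k - 4)(k + 5) a_k. The right side vanishes at k = 4, so the series with the parity of 4 terminates at degree 4.
Standard normalization (P_n(1) = 1): leading coefficient (2n)!/(2^n (n!)^2) = 40320/(16*576) = 35/8, so a_4 = 35/8. Work downward with a_k = (k+1)(k+2) a_{k+2} / ((k - 4)(k + 5)):
  a_2 = (3)(4)(35/8) / ((2 - 4)(2 + 5)) = (105/2)/(-14) = -15/4
  a_0 = (1)(2)(-15/4) / ((0 - 4)(0 + 5)) = (-15/2)/(-20) = 3/8
Hence P_4(x) = 35 x^4/8 - 15 x^2/4 + 3/8.

P_4(x); series = 35 x^4/8 - 15 x^2/4 + 3/8


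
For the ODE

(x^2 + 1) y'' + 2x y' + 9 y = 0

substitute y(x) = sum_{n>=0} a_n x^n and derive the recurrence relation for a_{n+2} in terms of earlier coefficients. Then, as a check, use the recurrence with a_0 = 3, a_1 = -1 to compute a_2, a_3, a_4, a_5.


Substitute y = sum_n a_n x^n.
(1 + 1 x^2) y'' contributes (n+2)(n+1) a_{n+2} + n(n-1) a_n at x^n.
2 x y'(x) contributes 2 n a_n at x^n.
9 y(x) contributes 9 a_n at x^n.
Matching x^n: (n+2)(n+1) a_{n+2} + (n(n-1) + 2 n + 9) a_n = 0.
Thus a_{n+2} = (-n(n-1) - 2 n - 9) / ((n+1)(n+2)) * a_n.

Check with a_0 = 3, a_1 = -1 (apply the recurrence for n = 0, 1, 2, 3): a_0 = 3, a_1 = -1, a_2 = -27/2, a_3 = 11/6, a_4 = 135/8, a_5 = -77/40.

a_(n+2) = (-n(n-1) - 2 n - 9) / ((n+1)(n+2)) * a_n; check: a_0 = 3, a_1 = -1, a_2 = -27/2, a_3 = 11/6, a_4 = 135/8, a_5 = -77/40


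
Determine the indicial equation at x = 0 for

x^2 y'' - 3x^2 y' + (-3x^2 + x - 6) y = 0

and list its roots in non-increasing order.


Divide by x^2 to reach normal form y'' + P_1(x) y' + P_2(x) y = 0 with P_1(x) = -3 and P_2(x) = -3 + 1/x - 6/x^2.
x = 0 is a singular point because the y-coefficient -3 + 1/x - 6/x^2 has a pole at x = 0.
It is a regular singular point because x P_1(x) = p(x) = -3x and x^2 P_2(x) = q(x) = -3x^2 + x - 6 are polynomials, hence analytic at x = 0.
p(0) = 0,  q(0) = -6.
Indicial equation: r(r-1) + p(0) r + q(0) = 0, i.e. r^2 + (p(0) - 1) r + q(0) = 0, i.e. r^2 - 1 r - 6 = 0.
Discriminant: (-1)^2 - 4(-6) = 25, so r = (1 ± 5)/2.
Solving: r_1 = 3, r_2 = -2.

indicial: r^2 - 1 r - 6 = 0; roots r_1 = 3, r_2 = -2


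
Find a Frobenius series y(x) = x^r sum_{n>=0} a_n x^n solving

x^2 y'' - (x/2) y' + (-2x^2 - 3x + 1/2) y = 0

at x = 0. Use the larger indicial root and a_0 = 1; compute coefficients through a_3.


Write in Frobenius form y'' + (p(x)/x) y' + (q(x)/x^2) y = 0:
  p(x) = -1/2,  q(x) = -2x^2 - 3x + 1/2.
Indicial equation: r(r-1) + (-1/2) r + (1/2) = 0 -> roots r_1 = 1, r_2 = 1/2.
Take r = r_1 = 1. Let y(x) = x^r sum_{n>=0} a_n x^n with a_0 = 1.
Substitute y = x^r sum a_n x^n and match x^{r+n}. The recurrence is
  D(n) a_n - 3 a_{n-1} - 2 a_{n-2} = 0,  where D(n) = (r+n)(r+n-1) + (-1/2)(r+n) + (1/2).
  a_n = [3 a_{n-1} + 2 a_{n-2}] / D(n).
Since the indicial polynomial factors as (r - r_1)(r - r_2), D(n) = (r_1 + n - r_1)(r_1 + n - r_2) = n(n + 1/2).
Evaluating step by step (a_0 = 1):
  n = 1: D(1) = 1(1 + 1/2) = 3/2; numerator = 3(1) = 3; a_1 = (3)/(3/2) = 2
  n = 2: D(2) = 2(2 + 1/2) = 5; numerator = 3(2) + 2(1) = 8; a_2 = (8)/(5) = 8/5
  n = 3: D(3) = 3(3 + 1/2) = 21/2; numerator = 3(8/5) + 2(2) = 44/5; a_3 = (44/5)/(21/2) = 88/105

r = 1; a_0 = 1; a_1 = 2; a_2 = 8/5; a_3 = 88/105


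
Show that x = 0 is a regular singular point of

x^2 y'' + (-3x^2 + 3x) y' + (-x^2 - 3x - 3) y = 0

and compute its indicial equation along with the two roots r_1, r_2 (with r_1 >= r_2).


Divide by x^2 to reach normal form y'' + P_1(x) y' + P_2(x) y = 0 with P_1(x) = -3 + 3/x and P_2(x) = -1 - 3/x - 3/x^2.
x = 0 is a singular point because the y'-coefficient -3 + 3/x has a pole at x = 0 and the y-coefficient -1 - 3/x - 3/x^2 has a pole at x = 0.
It is a regular singular point because x P_1(x) = p(x) = 3 - 3x and x^2 P_2(x) = q(x) = -x^2 - 3x - 3 are polynomials, hence analytic at x = 0.
p(0) = 3,  q(0) = -3.
Indicial equation: r(r-1) + p(0) r + q(0) = 0, i.e. r^2 + (p(0) - 1) r + q(0) = 0, i.e. r^2 + 2 r - 3 = 0.
Discriminant: (2)^2 - 4(-3) = 16, so r = (-2 ± 4)/2.
Solving: r_1 = 1, r_2 = -3.

indicial: r^2 + 2 r - 3 = 0; roots r_1 = 1, r_2 = -3


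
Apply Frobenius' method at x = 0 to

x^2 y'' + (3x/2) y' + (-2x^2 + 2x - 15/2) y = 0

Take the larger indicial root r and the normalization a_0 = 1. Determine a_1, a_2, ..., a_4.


Write in Frobenius form y'' + (p(x)/x) y' + (q(x)/x^2) y = 0:
  p(x) = 3/2,  q(x) = -2x^2 + 2x - 15/2.
Indicial equation: r(r-1) + (3/2) r + (-15/2) = 0 -> roots r_1 = 5/2, r_2 = -3.
Take r = r_1 = 5/2. Let y(x) = x^r sum_{n>=0} a_n x^n with a_0 = 1.
Substitute y = x^r sum a_n x^n and match x^{r+n}. The recurrence is
  D(n) a_n + 2 a_{n-1} - 2 a_{n-2} = 0,  where D(n) = (r+n)(r+n-1) + (3/2)(r+n) + (-15/2).
  a_n = [-2 a_{n-1} + 2 a_{n-2}] / D(n).
Since the indicial polynomial factors as (r - r_1)(r - r_2), D(n) = (r_1 + n - r_1)(r_1 + n - r_2) = n(n + 11/2).
Evaluating step by step (a_0 = 1):
  n = 1: D(1) = 1(1 + 11/2) = 13/2; numerator = -2(1) = -2; a_1 = (-2)/(13/2) = -4/13
  n = 2: D(2) = 2(2 + 11/2) = 15; numerator = -2(-4/13) + 2(1) = 34/13; a_2 = (34/13)/(15) = 34/195
  n = 3: D(3) = 3(3 + 11/2) = 51/2; numerator = -2(34/195) + 2(-4/13) = -188/195; a_3 = (-188/195)/(51/2) = -376/9945
  n = 4: D(4) = 4(4 + 11/2) = 38; numerator = -2(-376/9945) + 2(34/195) = 844/1989; a_4 = (844/1989)/(38) = 422/37791

r = 5/2; a_0 = 1; a_1 = -4/13; a_2 = 34/195; a_3 = -376/9945; a_4 = 422/37791


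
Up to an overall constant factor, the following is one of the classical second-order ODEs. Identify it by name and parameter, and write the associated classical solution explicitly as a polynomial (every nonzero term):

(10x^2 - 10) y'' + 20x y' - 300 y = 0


All three coefficients share the factor -10; dividing through by -10 gives  (1 - x^2) y'' - 2x y' + 30 y = 0.
This matches the Legendre equation (1 - x^2) y'' - 2x y' + n(n+1) y = 0 (note the -2x y' term) with n(n+1) = 30, so n = 5; the polynomial solution is P_5(x).
With y = sum_k a_k x^k, matching x^k gives (k+2)(k+1) a_{k+2} = [k(k+1) - n(n+1)] a_k = (k - 5)(k + 6) a_k. The right side vanishes at k = 5, so the series with the parity of 5 terminates at degree 5.
Standard normalization (P_n(1) = 1): leading coefficient (2n)!/(2^n (n!)^2) = 3628800/(32*14400) = 63/8, so a_5 = 63/8. Work downward with a_k = (k+1)(k+2) a_{k+2} / ((k - 5)(k + 6)):
  a_3 = (4)(5)(63/8) / ((3 - 5)(3 + 6)) = (315/2)/(-18) = -35/4
  a_1 = (2)(3)(-35/4) / ((1 - 5)(1 + 6)) = (-105/2)/(-28) = 15/8
Hence P_5(x) = 63 x^5/8 - 35 x^3/4 + 15 x/8.

P_5(x); series = 63 x^5/8 - 35 x^3/4 + 15 x/8


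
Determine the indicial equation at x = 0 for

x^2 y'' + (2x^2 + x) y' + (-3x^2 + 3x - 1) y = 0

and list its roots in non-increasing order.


Divide by x^2 to reach normal form y'' + P_1(x) y' + P_2(x) y = 0 with P_1(x) = 2 + 1/x and P_2(x) = -3 + 3/x - 1/x^2.
x = 0 is a singular point because the y'-coefficient 2 + 1/x has a pole at x = 0 and the y-coefficient -3 + 3/x - 1/x^2 has a pole at x = 0.
It is a regular singular point because x P_1(x) = p(x) = 2x + 1 and x^2 P_2(x) = q(x) = -3x^2 + 3x - 1 are polynomials, hence analytic at x = 0.
p(0) = 1,  q(0) = -1.
Indicial equation: r(r-1) + p(0) r + q(0) = 0, i.e. r^2 + (p(0) - 1) r + q(0) = 0, i.e. r^2 - 1 = 0.
Discriminant: (0)^2 - 4(-1) = 4, so r = (0 ± 2)/2.
Solving: r_1 = 1, r_2 = -1.

indicial: r^2 - 1 = 0; roots r_1 = 1, r_2 = -1


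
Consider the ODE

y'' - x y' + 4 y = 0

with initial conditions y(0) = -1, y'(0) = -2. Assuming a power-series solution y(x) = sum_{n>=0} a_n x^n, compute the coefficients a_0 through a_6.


Ansatz: y(x) = sum_{n>=0} a_n x^n, so y'(x) = sum_{n>=1} n a_n x^(n-1) and y''(x) = sum_{n>=2} n(n-1) a_n x^(n-2).
Substitute into P(x) y'' + Q(x) y' + R(x) y = 0 with P(x) = 1, Q(x) = -x, R(x) = 4, and match powers of x.
Initial conditions: a_0 = -1, a_1 = -2.
Setting the coefficient of each power of x to zero and solving order by order (substituting the coefficients already found):
  x^0: 2 a_2 + 4 a_0 = 0  ->  2 a_2 = -4 a_0 = 4  ->  a_2 = 2
  x^1: 6 a_3 + 3 a_1 = 0  ->  6 a_3 = -3 a_1 = 6  ->  a_3 = 1
  x^2: 12 a_4 + 2 a_2 = 0  ->  12 a_4 = -2 a_2 = -4  ->  a_4 = -1/3
  x^3: 20 a_5 + a_3 = 0  ->  20 a_5 = -a_3 = -1  ->  a_5 = -1/20
  x^4: 30 a_6 = 0  ->  a_6 = 0
Truncated series: y(x) = -1 - 2 x + 2 x^2 + x^3 - (1/3) x^4 - (1/20) x^5 + O(x^7).

a_0 = -1; a_1 = -2; a_2 = 2; a_3 = 1; a_4 = -1/3; a_5 = -1/20; a_6 = 0


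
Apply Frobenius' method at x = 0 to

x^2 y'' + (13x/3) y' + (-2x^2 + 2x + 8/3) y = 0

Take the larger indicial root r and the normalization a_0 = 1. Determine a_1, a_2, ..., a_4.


Write in Frobenius form y'' + (p(x)/x) y' + (q(x)/x^2) y = 0:
  p(x) = 13/3,  q(x) = -2x^2 + 2x + 8/3.
Indicial equation: r(r-1) + (13/3) r + (8/3) = 0 -> roots r_1 = -4/3, r_2 = -2.
Take r = r_1 = -4/3. Let y(x) = x^r sum_{n>=0} a_n x^n with a_0 = 1.
Substitute y = x^r sum a_n x^n and match x^{r+n}. The recurrence is
  D(n) a_n + 2 a_{n-1} - 2 a_{n-2} = 0,  where D(n) = (r+n)(r+n-1) + (13/3)(r+n) + (8/3).
  a_n = [-2 a_{n-1} + 2 a_{n-2}] / D(n).
Since the indicial polynomial factors as (r - r_1)(r - r_2), D(n) = (r_1 + n - r_1)(r_1 + n - r_2) = n(n + 2/3).
Evaluating step by step (a_0 = 1):
  n = 1: D(1) = 1(1 + 2/3) = 5/3; numerator = -2(1) = -2; a_1 = (-2)/(5/3) = -6/5
  n = 2: D(2) = 2(2 + 2/3) = 16/3; numerator = -2(-6/5) + 2(1) = 22/5; a_2 = (22/5)/(16/3) = 33/40
  n = 3: D(3) = 3(3 + 2/3) = 11; numerator = -2(33/40) + 2(-6/5) = -81/20; a_3 = (-81/20)/(11) = -81/220
  n = 4: D(4) = 4(4 + 2/3) = 56/3; numerator = -2(-81/220) + 2(33/40) = 105/44; a_4 = (105/44)/(56/3) = 45/352

r = -4/3; a_0 = 1; a_1 = -6/5; a_2 = 33/40; a_3 = -81/220; a_4 = 45/352


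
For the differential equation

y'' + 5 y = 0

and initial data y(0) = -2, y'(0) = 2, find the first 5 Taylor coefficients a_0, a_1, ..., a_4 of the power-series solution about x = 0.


Ansatz: y(x) = sum_{n>=0} a_n x^n, so y'(x) = sum_{n>=1} n a_n x^(n-1) and y''(x) = sum_{n>=2} n(n-1) a_n x^(n-2).
Substitute into P(x) y'' + Q(x) y' + R(x) y = 0 with P(x) = 1, Q(x) = 0, R(x) = 5, and match powers of x.
Initial conditions: a_0 = -2, a_1 = 2.
Setting the coefficient of each power of x to zero and solving order by order (substituting the coefficients already found):
  x^0: 2 a_2 + 5 a_0 = 0  ->  2 a_2 = -5 a_0 = 10  ->  a_2 = 5
  x^1: 6 a_3 + 5 a_1 = 0  ->  6 a_3 = -5 a_1 = -10  ->  a_3 = -5/3
  x^2: 12 a_4 + 5 a_2 = 0  ->  12 a_4 = -5 a_2 = -25  ->  a_4 = -25/12
Truncated series: y(x) = -2 + 2 x + 5 x^2 - (5/3) x^3 - (25/12) x^4 + O(x^5).

a_0 = -2; a_1 = 2; a_2 = 5; a_3 = -5/3; a_4 = -25/12


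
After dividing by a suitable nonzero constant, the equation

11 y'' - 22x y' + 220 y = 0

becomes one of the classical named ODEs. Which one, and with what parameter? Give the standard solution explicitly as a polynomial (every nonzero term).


All three coefficients share the factor 11; dividing through by 11 gives  y'' - 2x y' + 20 y = 0.
This matches the Hermite equation y'' - 2x y' + 2n y = 0 with 2n = 20, so n = 10; the polynomial solution is H_10(x).
With y = sum_k a_k x^k, matching x^k gives (k+2)(k+1) a_{k+2} = 2(k - n) a_k = 2(k - 10) a_k. The right side vanishes at k = 10, so the series with the parity of 10 terminates at degree 10.
Standard normalization: leading coefficient of H_n is 2^n, so a_10 = 2^10 = 1024. Work downward with a_k = (k+1)(k+2) a_{k+2} / (2(k - n)):
  a_8 = (9)(10)(1024) / (2(8 - 10)) = 92160/(-4) = -23040
  a_6 = (7)(8)(-23040) / (2(6 - 10)) = -1290240/(-8) = 161280
  a_4 = (5)(6)(161280) / (2(4 - 10)) = 4838400/(-12) = -403200
  a_2 = (3)(4)(-403200) / (2(2 - 10)) = -4838400/(-16) = 302400
  a_0 = (1)(2)(302400) / (2(0 - 10)) = 604800/(-20) = -30240
Hence H_10(x) = 1024 x^10 - 23040 x^8 + 161280 x^6 - 403200 x^4 + 302400 x^2 - 30240.

H_10(x); series = 1024 x^10 - 23040 x^8 + 161280 x^6 - 403200 x^4 + 302400 x^2 - 30240


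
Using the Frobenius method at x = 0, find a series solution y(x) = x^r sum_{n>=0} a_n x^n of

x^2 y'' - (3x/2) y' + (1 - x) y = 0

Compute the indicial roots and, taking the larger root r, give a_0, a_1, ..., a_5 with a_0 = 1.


Write in Frobenius form y'' + (p(x)/x) y' + (q(x)/x^2) y = 0:
  p(x) = -3/2,  q(x) = 1 - x.
Indicial equation: r(r-1) + (-3/2) r + (1) = 0 -> roots r_1 = 2, r_2 = 1/2.
Take r = r_1 = 2. Let y(x) = x^r sum_{n>=0} a_n x^n with a_0 = 1.
Substitute y = x^r sum a_n x^n and match x^{r+n}. The recurrence is
  D(n) a_n - 1 a_{n-1} = 0,  where D(n) = (r+n)(r+n-1) + (-3/2)(r+n) + (1).
  a_n = 1 / D(n) * a_{n-1}.
Since the indicial polynomial factors as (r - r_1)(r - r_2), D(n) = (r_1 + n - r_1)(r_1 + n - r_2) = n(n + 3/2).
Evaluating step by step (a_0 = 1):
  n = 1: D(1) = 1(1 + 3/2) = 5/2; numerator = 1(1) = 1; a_1 = (1)/(5/2) = 2/5
  n = 2: D(2) = 2(2 + 3/2) = 7; numerator = 1(2/5) = 2/5; a_2 = (2/5)/(7) = 2/35
  n = 3: D(3) = 3(3 + 3/2) = 27/2; numerator = 1(2/35) = 2/35; a_3 = (2/35)/(27/2) = 4/945
  n = 4: D(4) = 4(4 + 3/2) = 22; numerator = 1(4/945) = 4/945; a_4 = (4/945)/(22) = 2/10395
  n = 5: D(5) = 5(5 + 3/2) = 65/2; numerator = 1(2/10395) = 2/10395; a_5 = (2/10395)/(65/2) = 4/675675

r = 2; a_0 = 1; a_1 = 2/5; a_2 = 2/35; a_3 = 4/945; a_4 = 2/10395; a_5 = 4/675675


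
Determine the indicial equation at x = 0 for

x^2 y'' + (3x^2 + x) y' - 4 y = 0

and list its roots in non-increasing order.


Divide by x^2 to reach normal form y'' + P_1(x) y' + P_2(x) y = 0 with P_1(x) = 3 + 1/x and P_2(x) = -4/x^2.
x = 0 is a singular point because the y'-coefficient 3 + 1/x has a pole at x = 0 and the y-coefficient -4/x^2 has a pole at x = 0.
It is a regular singular point because x P_1(x) = p(x) = 3x + 1 and x^2 P_2(x) = q(x) = -4 are polynomials, hence analytic at x = 0.
p(0) = 1,  q(0) = -4.
Indicial equation: r(r-1) + p(0) r + q(0) = 0, i.e. r^2 + (p(0) - 1) r + q(0) = 0, i.e. r^2 - 4 = 0.
Discriminant: (0)^2 - 4(-4) = 16, so r = (0 ± 4)/2.
Solving: r_1 = 2, r_2 = -2.

indicial: r^2 - 4 = 0; roots r_1 = 2, r_2 = -2


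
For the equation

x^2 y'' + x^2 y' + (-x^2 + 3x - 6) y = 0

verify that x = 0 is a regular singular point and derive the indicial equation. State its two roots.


Divide by x^2 to reach normal form y'' + P_1(x) y' + P_2(x) y = 0 with P_1(x) = 1 and P_2(x) = -1 + 3/x - 6/x^2.
x = 0 is a singular point because the y-coefficient -1 + 3/x - 6/x^2 has a pole at x = 0.
It is a regular singular point because x P_1(x) = p(x) = x and x^2 P_2(x) = q(x) = -x^2 + 3x - 6 are polynomials, hence analytic at x = 0.
p(0) = 0,  q(0) = -6.
Indicial equation: r(r-1) + p(0) r + q(0) = 0, i.e. r^2 + (p(0) - 1) r + q(0) = 0, i.e. r^2 - 1 r - 6 = 0.
Discriminant: (-1)^2 - 4(-6) = 25, so r = (1 ± 5)/2.
Solving: r_1 = 3, r_2 = -2.

indicial: r^2 - 1 r - 6 = 0; roots r_1 = 3, r_2 = -2


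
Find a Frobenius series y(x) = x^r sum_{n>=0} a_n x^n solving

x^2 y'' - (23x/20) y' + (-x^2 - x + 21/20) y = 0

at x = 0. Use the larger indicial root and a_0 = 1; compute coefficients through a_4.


Write in Frobenius form y'' + (p(x)/x) y' + (q(x)/x^2) y = 0:
  p(x) = -23/20,  q(x) = -x^2 - x + 21/20.
Indicial equation: r(r-1) + (-23/20) r + (21/20) = 0 -> roots r_1 = 7/5, r_2 = 3/4.
Take r = r_1 = 7/5. Let y(x) = x^r sum_{n>=0} a_n x^n with a_0 = 1.
Substitute y = x^r sum a_n x^n and match x^{r+n}. The recurrence is
  D(n) a_n - 1 a_{n-1} - 1 a_{n-2} = 0,  where D(n) = (r+n)(r+n-1) + (-23/20)(r+n) + (21/20).
  a_n = [1 a_{n-1} + 1 a_{n-2}] / D(n).
Since the indicial polynomial factors as (r - r_1)(r - r_2), D(n) = (r_1 + n - r_1)(r_1 + n - r_2) = n(n + 13/20).
Evaluating step by step (a_0 = 1):
  n = 1: D(1) = 1(1 + 13/20) = 33/20; numerator = 1(1) = 1; a_1 = (1)/(33/20) = 20/33
  n = 2: D(2) = 2(2 + 13/20) = 53/10; numerator = 1(20/33) + 1(1) = 53/33; a_2 = (53/33)/(53/10) = 10/33
  n = 3: D(3) = 3(3 + 13/20) = 219/20; numerator = 1(10/33) + 1(20/33) = 10/11; a_3 = (10/11)/(219/20) = 200/2409
  n = 4: D(4) = 4(4 + 13/20) = 93/5; numerator = 1(200/2409) + 1(10/33) = 310/803; a_4 = (310/803)/(93/5) = 50/2409

r = 7/5; a_0 = 1; a_1 = 20/33; a_2 = 10/33; a_3 = 200/2409; a_4 = 50/2409


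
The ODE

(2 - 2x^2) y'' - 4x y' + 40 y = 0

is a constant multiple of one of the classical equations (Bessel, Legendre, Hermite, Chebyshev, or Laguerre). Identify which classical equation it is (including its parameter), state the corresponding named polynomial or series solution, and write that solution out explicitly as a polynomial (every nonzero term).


All three coefficients share the factor 2; dividing through by 2 gives  (1 - x^2) y'' - 2x y' + 20 y = 0.
This matches the Legendre equation (1 - x^2) y'' - 2x y' + n(n+1) y = 0 (note the -2x y' term) with n(n+1) = 20, so n = 4; the polynomial solution is P_4(x).
With y = sum_k a_k x^k, matching x^k gives (k+2)(k+1) a_{k+2} = [k(k+1) - n(n+1)] a_k = (k - 4)(k + 5) a_k. The right side vanishes at k = 4, so the series with the parity of 4 terminates at degree 4.
Standard normalization (P_n(1) = 1): leading coefficient (2n)!/(2^n (n!)^2) = 40320/(16*576) = 35/8, so a_4 = 35/8. Work downward with a_k = (k+1)(k+2) a_{k+2} / ((k - 4)(k + 5)):
  a_2 = (3)(4)(35/8) / ((2 - 4)(2 + 5)) = (105/2)/(-14) = -15/4
  a_0 = (1)(2)(-15/4) / ((0 - 4)(0 + 5)) = (-15/2)/(-20) = 3/8
Hence P_4(x) = 35 x^4/8 - 15 x^2/4 + 3/8.

P_4(x); series = 35 x^4/8 - 15 x^2/4 + 3/8


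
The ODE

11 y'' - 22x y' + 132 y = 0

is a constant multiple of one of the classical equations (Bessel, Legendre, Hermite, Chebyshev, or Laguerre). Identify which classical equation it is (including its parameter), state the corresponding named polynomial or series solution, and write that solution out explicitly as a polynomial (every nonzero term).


All three coefficients share the factor 11; dividing through by 11 gives  y'' - 2x y' + 12 y = 0.
This matches the Hermite equation y'' - 2x y' + 2n y = 0 with 2n = 12, so n = 6; the polynomial solution is H_6(x).
With y = sum_k a_k x^k, matching x^k gives (k+2)(k+1) a_{k+2} = 2(k - n) a_k = 2(k - 6) a_k. The right side vanishes at k = 6, so the series with the parity of 6 terminates at degree 6.
Standard normalization: leading coefficient of H_n is 2^n, so a_6 = 2^6 = 64. Work downward with a_k = (k+1)(k+2) a_{k+2} / (2(k - n)):
  a_4 = (5)(6)(64) / (2(4 - 6)) = 1920/(-4) = -480
  a_2 = (3)(4)(-480) / (2(2 - 6)) = -5760/(-8) = 720
  a_0 = (1)(2)(720) / (2(0 - 6)) = 1440/(-12) = -120
Hence H_6(x) = 64 x^6 - 480 x^4 + 720 x^2 - 120.

H_6(x); series = 64 x^6 - 480 x^4 + 720 x^2 - 120


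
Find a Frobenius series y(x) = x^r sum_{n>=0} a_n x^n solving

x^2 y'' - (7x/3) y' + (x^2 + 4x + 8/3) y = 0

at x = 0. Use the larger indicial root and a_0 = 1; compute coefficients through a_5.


Write in Frobenius form y'' + (p(x)/x) y' + (q(x)/x^2) y = 0:
  p(x) = -7/3,  q(x) = x^2 + 4x + 8/3.
Indicial equation: r(r-1) + (-7/3) r + (8/3) = 0 -> roots r_1 = 2, r_2 = 4/3.
Take r = r_1 = 2. Let y(x) = x^r sum_{n>=0} a_n x^n with a_0 = 1.
Substitute y = x^r sum a_n x^n and match x^{r+n}. The recurrence is
  D(n) a_n + 4 a_{n-1} + 1 a_{n-2} = 0,  where D(n) = (r+n)(r+n-1) + (-7/3)(r+n) + (8/3).
  a_n = [-4 a_{n-1} - 1 a_{n-2}] / D(n).
Since the indicial polynomial factors as (r - r_1)(r - r_2), D(n) = (r_1 + n - r_1)(r_1 + n - r_2) = n(n + 2/3).
Evaluating step by step (a_0 = 1):
  n = 1: D(1) = 1(1 + 2/3) = 5/3; numerator = -4(1) = -4; a_1 = (-4)/(5/3) = -12/5
  n = 2: D(2) = 2(2 + 2/3) = 16/3; numerator = -4(-12/5) - 1(1) = 43/5; a_2 = (43/5)/(16/3) = 129/80
  n = 3: D(3) = 3(3 + 2/3) = 11; numerator = -4(129/80) - 1(-12/5) = -81/20; a_3 = (-81/20)/(11) = -81/220
  n = 4: D(4) = 4(4 + 2/3) = 56/3; numerator = -4(-81/220) - 1(129/80) = -123/880; a_4 = (-123/880)/(56/3) = -369/49280
  n = 5: D(5) = 5(5 + 2/3) = 85/3; numerator = -4(-369/49280) - 1(-81/220) = 981/2464; a_5 = (981/2464)/(85/3) = 2943/209440

r = 2; a_0 = 1; a_1 = -12/5; a_2 = 129/80; a_3 = -81/220; a_4 = -369/49280; a_5 = 2943/209440
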